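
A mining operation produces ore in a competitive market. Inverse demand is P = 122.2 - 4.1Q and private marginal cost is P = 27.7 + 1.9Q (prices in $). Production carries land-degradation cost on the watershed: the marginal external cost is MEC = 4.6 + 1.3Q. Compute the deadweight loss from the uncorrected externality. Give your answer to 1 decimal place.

DWL = $43.1

Market equilibrium (private): 27.7 + 1.9Q = 122.2 - 4.1Q → Q_m = 15.7500.
Social marginal cost = private MC + MEC = 32.3 + 3.2Q.
Set SMC = demand: 32.3 + 3.2Q = 122.2 - 4.1Q → Q* = 12.3151.
Between Q* and Q_m the wedge SMC − demand runs linearly from 0 to MEC(Q_m), so the loss is a triangle.
DWL = ½ × 3.4349 × 25.0750 = 43.0651.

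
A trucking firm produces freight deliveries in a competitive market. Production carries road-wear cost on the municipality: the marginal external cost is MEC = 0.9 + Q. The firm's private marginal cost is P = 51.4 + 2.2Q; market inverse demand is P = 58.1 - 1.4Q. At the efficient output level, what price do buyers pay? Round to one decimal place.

P = 56.3

Social marginal cost = private MC + MEC = 52.3 + 3.2Q.
Set SMC = demand: 52.3 + 3.2Q = 58.1 - 1.4Q → Q* = 1.2609.
Consumer price on the demand curve at Q*: 58.1 − 1.4×1.2609 = 56.3347.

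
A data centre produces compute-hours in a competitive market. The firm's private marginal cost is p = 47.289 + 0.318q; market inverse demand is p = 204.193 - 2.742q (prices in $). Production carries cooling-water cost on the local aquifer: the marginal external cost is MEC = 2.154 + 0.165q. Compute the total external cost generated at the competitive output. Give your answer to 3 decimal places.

$327.358

Market equilibrium (private): 47.289 + 0.318q = 204.193 - 2.742q → q_m = 51.2758.
Total external cost = ∫₀^{q_m} (2.154 + 0.165q) dq = 2.154×51.2758 + ½×0.165×51.2758² = 327.3577.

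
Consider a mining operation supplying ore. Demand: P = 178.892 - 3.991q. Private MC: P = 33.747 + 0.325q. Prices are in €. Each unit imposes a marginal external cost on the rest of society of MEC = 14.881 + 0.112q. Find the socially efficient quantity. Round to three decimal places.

Social marginal cost = private MC + MEC = 48.628 + 0.437q.
Set SMC = demand: 48.628 + 0.437q = 178.892 - 3.991q → q* = 29.4182.

q* = 29.418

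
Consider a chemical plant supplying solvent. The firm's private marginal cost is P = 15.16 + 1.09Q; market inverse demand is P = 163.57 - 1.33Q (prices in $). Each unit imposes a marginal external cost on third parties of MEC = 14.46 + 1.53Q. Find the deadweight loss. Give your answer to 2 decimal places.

DWL = $1484.38

Market equilibrium (private): 15.16 + 1.09Q = 163.57 - 1.33Q → Q_m = 61.3264.
Social marginal cost = private MC + MEC = 29.62 + 2.62Q.
Set SMC = demand: 29.62 + 2.62Q = 163.57 - 1.33Q → Q* = 33.9114.
Height of the DWL triangle at Q_m is SMC(Q_m) − demand(Q_m) = MEC(Q_m) = 108.2895.
DWL = ½ × 27.4150 × 108.2895 = 1484.3783.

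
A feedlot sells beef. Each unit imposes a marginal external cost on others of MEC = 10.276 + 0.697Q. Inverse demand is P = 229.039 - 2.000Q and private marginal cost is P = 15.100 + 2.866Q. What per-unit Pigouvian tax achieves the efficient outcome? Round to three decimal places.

Social marginal cost = private MC + MEC = 25.376 + 3.563Q.
Set SMC = demand: 25.376 + 3.563Q = 229.039 - 2.000Q → Q* = 36.6103.
The Pigouvian tax equals MEC at Q*: 10.276 + 0.697×36.6103 = 35.7934.

tax = 35.793 per unit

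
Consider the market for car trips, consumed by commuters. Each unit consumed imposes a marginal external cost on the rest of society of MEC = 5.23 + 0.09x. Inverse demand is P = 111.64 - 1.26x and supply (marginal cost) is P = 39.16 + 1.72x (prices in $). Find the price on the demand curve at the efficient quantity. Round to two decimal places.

Social marginal benefit = demand − MEC = 106.41 - 1.35x.
Set SMB = MC: 106.41 - 1.35x = 39.16 + 1.72x → x* = 21.9055.
Consumer price on the demand curve at x*: 111.64 − 1.26×21.9055 = 84.0391.

P = $84.04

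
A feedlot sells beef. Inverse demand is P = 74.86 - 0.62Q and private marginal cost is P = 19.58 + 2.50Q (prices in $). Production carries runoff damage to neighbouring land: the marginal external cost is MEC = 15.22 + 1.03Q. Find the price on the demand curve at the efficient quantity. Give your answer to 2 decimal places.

P = $68.88

Social marginal cost = private MC + MEC = 34.80 + 3.53Q.
Set SMC = demand: 34.80 + 3.53Q = 74.86 - 0.62Q → Q* = 9.6530.
Consumer price on the demand curve at Q*: 74.86 − 0.62×9.6530 = 68.8751.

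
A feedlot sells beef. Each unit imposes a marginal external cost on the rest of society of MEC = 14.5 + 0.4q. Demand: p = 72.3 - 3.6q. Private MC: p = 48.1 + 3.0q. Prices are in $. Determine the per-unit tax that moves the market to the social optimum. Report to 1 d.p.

Social marginal cost = private MC + MEC = 62.6 + 3.4q.
Set SMC = demand: 62.6 + 3.4q = 72.3 - 3.6q → q* = 1.3857.
The Pigouvian tax equals MEC at q*: 14.5 + 0.4×1.3857 = 15.0543.

tax = $15.1 per unit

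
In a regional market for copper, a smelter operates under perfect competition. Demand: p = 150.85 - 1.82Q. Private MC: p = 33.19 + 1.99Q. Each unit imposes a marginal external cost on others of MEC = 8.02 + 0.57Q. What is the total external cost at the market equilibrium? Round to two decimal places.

Market equilibrium (private): 33.19 + 1.99Q = 150.85 - 1.82Q → Q_m = 30.8819.
Total external cost = ∫₀^{Q_m} (8.02 + 0.57Q) dQ = 8.02×30.8819 + ½×0.57×30.8819² = 519.4750.

519.47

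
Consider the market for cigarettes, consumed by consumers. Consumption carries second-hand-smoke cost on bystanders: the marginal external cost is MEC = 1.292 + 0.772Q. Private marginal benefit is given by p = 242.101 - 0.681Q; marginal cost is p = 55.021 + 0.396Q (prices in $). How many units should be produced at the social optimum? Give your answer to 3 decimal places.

Q* = 100.480

Social marginal benefit = demand − MEC = 240.809 - 1.453Q.
Set SMB = MC: 240.809 - 1.453Q = 55.021 + 0.396Q → Q* = 100.4803.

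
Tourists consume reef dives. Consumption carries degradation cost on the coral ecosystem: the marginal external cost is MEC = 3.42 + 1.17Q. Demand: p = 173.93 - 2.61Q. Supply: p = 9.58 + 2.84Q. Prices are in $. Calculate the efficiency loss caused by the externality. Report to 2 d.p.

Market equilibrium (private): 9.58 + 2.84Q = 173.93 - 2.61Q → Q_m = 30.1560.
Social marginal benefit = demand − MEC = 170.51 - 3.78Q.
Set SMB = MC: 170.51 - 3.78Q = 9.58 + 2.84Q → Q* = 24.3097.
Between Q* and Q_m the wedge MC − SMB runs linearly from 0 to MEC(Q_m), so the loss is a triangle.
DWL = ½ × 5.8463 × 38.7025 = 113.1332.

DWL = $113.13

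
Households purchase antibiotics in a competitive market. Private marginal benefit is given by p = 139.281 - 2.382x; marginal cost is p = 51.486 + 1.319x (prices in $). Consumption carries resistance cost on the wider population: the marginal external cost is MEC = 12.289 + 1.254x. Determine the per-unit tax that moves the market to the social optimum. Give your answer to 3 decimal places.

Social marginal benefit = demand − MEC = 126.992 - 3.636x.
Set SMB = MC: 126.992 - 3.636x = 51.486 + 1.319x → x* = 15.2383.
The Pigouvian tax equals MEC at x*: 12.289 + 1.254×15.2383 = 31.3978.

tax = $31.398 per unit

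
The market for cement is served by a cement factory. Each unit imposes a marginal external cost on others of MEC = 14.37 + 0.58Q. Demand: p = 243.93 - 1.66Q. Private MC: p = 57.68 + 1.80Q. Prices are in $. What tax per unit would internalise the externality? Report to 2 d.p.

tax = $39.05 per unit

Social marginal cost = private MC + MEC = 72.05 + 2.38Q.
Set SMC = demand: 72.05 + 2.38Q = 243.93 - 1.66Q → Q* = 42.5446.
The Pigouvian tax equals MEC at Q*: 14.37 + 0.58×42.5446 = 39.0459.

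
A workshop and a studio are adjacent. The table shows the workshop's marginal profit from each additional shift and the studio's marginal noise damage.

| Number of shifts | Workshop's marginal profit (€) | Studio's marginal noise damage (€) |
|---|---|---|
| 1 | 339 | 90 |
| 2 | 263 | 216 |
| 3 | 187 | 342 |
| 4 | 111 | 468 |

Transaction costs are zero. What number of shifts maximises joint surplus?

2

Bargaining reaches the level where marginal profit last exceeds marginal noise damage.
That holds through level 2 (263 ≥ 216) but not at 3 (187 < 342).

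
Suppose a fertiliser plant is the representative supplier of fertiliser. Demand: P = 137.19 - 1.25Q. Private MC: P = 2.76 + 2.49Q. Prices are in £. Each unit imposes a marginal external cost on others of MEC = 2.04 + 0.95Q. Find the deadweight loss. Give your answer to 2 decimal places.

Market equilibrium (private): 2.76 + 2.49Q = 137.19 - 1.25Q → Q_m = 35.9439.
Social marginal cost = private MC + MEC = 4.80 + 3.44Q.
Set SMC = demand: 4.80 + 3.44Q = 137.19 - 1.25Q → Q* = 28.2281.
Height of the DWL triangle at Q_m is SMC(Q_m) − demand(Q_m) = MEC(Q_m) = 36.1867.
DWL = ½ × 7.7158 × 36.1867 = 139.6047.

DWL = £139.60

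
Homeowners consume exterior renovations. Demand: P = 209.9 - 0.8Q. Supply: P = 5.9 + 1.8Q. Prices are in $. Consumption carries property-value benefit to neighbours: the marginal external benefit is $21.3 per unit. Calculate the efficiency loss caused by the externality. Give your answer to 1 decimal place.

DWL = $87.2

Market equilibrium (private): 5.9 + 1.8Q = 209.9 - 0.8Q → Q_m = 78.4615.
Social marginal benefit = demand + MEB = 231.2 - 0.8Q.
Set SMB = MC: 231.2 - 0.8Q = 5.9 + 1.8Q → Q* = 86.6538.
Between Q* and Q_m the wedge SMB − MC runs linearly from 0 to MEB(Q_m), so the loss is a triangle.
DWL = ½ × 8.1923 × 21.3000 = 87.2480.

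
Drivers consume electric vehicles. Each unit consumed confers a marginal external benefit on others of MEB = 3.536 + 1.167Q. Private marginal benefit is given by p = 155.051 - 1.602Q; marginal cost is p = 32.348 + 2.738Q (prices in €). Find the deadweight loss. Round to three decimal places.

Market equilibrium (private): 32.348 + 2.738Q = 155.051 - 1.602Q → Q_m = 28.2726.
Social marginal benefit = demand + MEB = 158.587 - 0.435Q.
Set SMB = MC: 158.587 - 0.435Q = 32.348 + 2.738Q → Q* = 39.7854.
The welfare-loss triangle has base |Q_m − Q*| and height MEB(Q_m) (the vertical gap between SMB and MC is zero at Q* and MEB at Q_m).
DWL = ½ × 11.5128 × 36.5301 = 210.2819.

DWL = €210.282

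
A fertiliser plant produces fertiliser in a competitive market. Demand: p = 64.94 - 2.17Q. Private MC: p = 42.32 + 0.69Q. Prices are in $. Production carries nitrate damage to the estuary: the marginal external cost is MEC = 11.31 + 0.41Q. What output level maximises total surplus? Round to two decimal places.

Q* = 3.46

Social marginal cost = private MC + MEC = 53.63 + 1.10Q.
Set SMC = demand: 53.63 + 1.10Q = 64.94 - 2.17Q → Q* = 3.4587.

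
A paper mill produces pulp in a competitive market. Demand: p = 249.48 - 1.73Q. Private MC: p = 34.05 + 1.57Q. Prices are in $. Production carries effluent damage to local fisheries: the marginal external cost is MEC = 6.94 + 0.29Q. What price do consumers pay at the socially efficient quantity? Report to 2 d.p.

Social marginal cost = private MC + MEC = 40.99 + 1.86Q.
Set SMC = demand: 40.99 + 1.86Q = 249.48 - 1.73Q → Q* = 58.0752.
Consumer price on the demand curve at Q*: 249.48 − 1.73×58.0752 = 149.0099.

P = $149.01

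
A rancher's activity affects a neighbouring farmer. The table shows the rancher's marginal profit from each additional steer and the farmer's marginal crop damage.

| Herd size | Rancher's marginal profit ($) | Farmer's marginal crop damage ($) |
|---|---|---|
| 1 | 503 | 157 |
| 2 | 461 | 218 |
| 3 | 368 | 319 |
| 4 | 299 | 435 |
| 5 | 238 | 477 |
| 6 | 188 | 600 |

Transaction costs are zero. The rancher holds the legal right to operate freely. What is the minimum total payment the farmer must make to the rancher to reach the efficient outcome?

Left alone the rancher would choose level 6 (marginal profit stays positive).
Efficient level: k* = 3 (marginal profit ≥ marginal crop damage through 3).
The farmer must at least cover the rancher's forgone profit from cutting 6→3: 299 + 238 + 188 = 725.

$725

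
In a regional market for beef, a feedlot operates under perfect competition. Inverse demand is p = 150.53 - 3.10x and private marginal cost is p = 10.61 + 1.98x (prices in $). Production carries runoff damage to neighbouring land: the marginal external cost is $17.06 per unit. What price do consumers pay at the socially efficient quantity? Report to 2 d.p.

Social marginal cost = private MC + MEC = 27.67 + 1.98x.
Set SMC = demand: 27.67 + 1.98x = 150.53 - 3.10x → x* = 24.1850.
Consumer price on the demand curve at x*: 150.53 − 3.10×24.1850 = 75.5565.

P = $75.56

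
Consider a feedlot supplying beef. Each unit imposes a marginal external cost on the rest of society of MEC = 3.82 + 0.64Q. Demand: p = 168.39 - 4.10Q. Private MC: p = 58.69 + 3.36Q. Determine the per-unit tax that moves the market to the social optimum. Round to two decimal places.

Social marginal cost = private MC + MEC = 62.51 + 4.00Q.
Set SMC = demand: 62.51 + 4.00Q = 168.39 - 4.10Q → Q* = 13.0716.
The Pigouvian tax equals MEC at Q*: 3.82 + 0.64×13.0716 = 12.1858.

tax = 12.19 per unit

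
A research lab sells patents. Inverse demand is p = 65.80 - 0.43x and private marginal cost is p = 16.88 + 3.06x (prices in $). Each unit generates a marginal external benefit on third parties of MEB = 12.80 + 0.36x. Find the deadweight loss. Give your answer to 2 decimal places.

DWL = $50.88

Market equilibrium (private): 16.88 + 3.06x = 65.80 - 0.43x → x_m = 14.0172.
Social marginal cost = private MC − MEB = 4.08 + 2.70x.
Set SMC = demand: 4.08 + 2.70x = 65.80 - 0.43x → x* = 19.7188.
The loss is the area between SMC and demand from x* to x_m; with linear curves that's a triangle of height MEB(x_m).
DWL = ½ × 5.7016 × 17.8462 = 50.8759.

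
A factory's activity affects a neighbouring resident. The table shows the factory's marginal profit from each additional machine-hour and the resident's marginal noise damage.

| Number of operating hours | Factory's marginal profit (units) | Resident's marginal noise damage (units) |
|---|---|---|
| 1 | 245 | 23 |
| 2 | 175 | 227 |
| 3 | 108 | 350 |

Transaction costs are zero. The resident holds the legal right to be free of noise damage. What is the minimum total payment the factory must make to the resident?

Efficient level: marginal profit ≥ marginal noise damage through level 1, so k* = 1.
With the resident holding the right, the factory must at least compensate total damage at k*: 23 = 23.

23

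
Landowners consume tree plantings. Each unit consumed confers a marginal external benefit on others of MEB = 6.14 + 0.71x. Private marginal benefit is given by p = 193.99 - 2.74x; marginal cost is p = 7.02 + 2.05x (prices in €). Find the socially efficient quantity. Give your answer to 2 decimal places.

Social marginal benefit = demand + MEB = 200.13 - 2.03x.
Set SMB = MC: 200.13 - 2.03x = 7.02 + 2.05x → x* = 47.3309.

x* = 47.33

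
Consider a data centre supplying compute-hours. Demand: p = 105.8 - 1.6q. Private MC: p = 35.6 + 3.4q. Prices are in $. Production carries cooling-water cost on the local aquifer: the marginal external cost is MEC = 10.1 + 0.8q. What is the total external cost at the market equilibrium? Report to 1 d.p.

Market equilibrium (private): 35.6 + 3.4q = 105.8 - 1.6q → q_m = 14.0400.
Total external cost = ∫₀^{q_m} (10.1 + 0.8q) dq = 10.1×14.0400 + ½×0.8×14.0400² = 220.6526.

$220.7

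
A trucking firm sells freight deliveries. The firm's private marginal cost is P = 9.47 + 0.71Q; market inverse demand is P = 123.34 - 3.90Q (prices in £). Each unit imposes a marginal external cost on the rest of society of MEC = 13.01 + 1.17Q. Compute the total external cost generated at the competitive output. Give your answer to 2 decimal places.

Market equilibrium (private): 9.47 + 0.71Q = 123.34 - 3.90Q → Q_m = 24.7007.
Total external cost = ∫₀^{Q_m} (13.01 + 1.17Q) dQ = 13.01×24.7007 + ½×1.17×24.7007² = 678.2790.

£678.28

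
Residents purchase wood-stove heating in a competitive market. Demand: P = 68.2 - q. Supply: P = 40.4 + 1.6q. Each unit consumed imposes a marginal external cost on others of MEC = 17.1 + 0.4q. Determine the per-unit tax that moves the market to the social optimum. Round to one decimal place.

Social marginal benefit = demand − MEC = 51.1 - 1.4q.
Set SMB = MC: 51.1 - 1.4q = 40.4 + 1.6q → q* = 3.5667.
The Pigouvian tax equals MEC at q*: 17.1 + 0.4×3.5667 = 18.5267.

tax = 18.5 per unit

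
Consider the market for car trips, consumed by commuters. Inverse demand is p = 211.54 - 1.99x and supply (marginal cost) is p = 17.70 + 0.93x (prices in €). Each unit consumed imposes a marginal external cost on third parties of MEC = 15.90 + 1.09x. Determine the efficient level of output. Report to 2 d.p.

x* = 44.37

Social marginal benefit = demand − MEC = 195.64 - 3.08x.
Set SMB = MC: 195.64 - 3.08x = 17.70 + 0.93x → x* = 44.3741.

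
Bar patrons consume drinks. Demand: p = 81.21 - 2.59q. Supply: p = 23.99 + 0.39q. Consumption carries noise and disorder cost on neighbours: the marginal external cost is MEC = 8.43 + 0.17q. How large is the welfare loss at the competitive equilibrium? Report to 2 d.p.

DWL = 21.71

Market equilibrium (private): 23.99 + 0.39q = 81.21 - 2.59q → q_m = 19.2013.
Social marginal benefit = demand − MEC = 72.78 - 2.76q.
Set SMB = MC: 72.78 - 2.76q = 23.99 + 0.39q → q* = 15.4889.
The loss is the area between SMB and MC from q* to q_m; with linear curves that's a triangle of height MEC(q_m).
DWL = ½ × 3.7124 × 11.6942 = 21.7068.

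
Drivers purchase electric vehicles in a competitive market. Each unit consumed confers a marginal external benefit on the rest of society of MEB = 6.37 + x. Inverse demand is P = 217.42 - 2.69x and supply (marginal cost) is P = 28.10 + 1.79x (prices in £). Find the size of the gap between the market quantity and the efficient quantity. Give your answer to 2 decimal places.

Market equilibrium (private): 28.10 + 1.79x = 217.42 - 2.69x → x_m = 42.2589.
Social marginal benefit = demand + MEB = 223.79 - 1.69x.
Set SMB = MC: 223.79 - 1.69x = 28.10 + 1.79x → x* = 56.2328.
Gap = |42.2589 − 56.2328| = 13.9739.

13.97 units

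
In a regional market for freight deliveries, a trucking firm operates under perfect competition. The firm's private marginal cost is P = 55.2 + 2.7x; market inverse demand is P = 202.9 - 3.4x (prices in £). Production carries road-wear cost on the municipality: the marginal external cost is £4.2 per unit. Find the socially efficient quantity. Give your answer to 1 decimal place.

x* = 23.5

Social marginal cost = private MC + MEC = 59.4 + 2.7x.
Set SMC = demand: 59.4 + 2.7x = 202.9 - 3.4x → x* = 23.5246.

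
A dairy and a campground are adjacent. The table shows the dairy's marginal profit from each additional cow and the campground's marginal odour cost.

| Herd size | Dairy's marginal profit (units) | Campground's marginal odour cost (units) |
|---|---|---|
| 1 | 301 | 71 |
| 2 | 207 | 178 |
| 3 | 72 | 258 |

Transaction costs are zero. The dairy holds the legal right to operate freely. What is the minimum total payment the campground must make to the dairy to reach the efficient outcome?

Left alone the dairy would choose level 3 (marginal profit stays positive).
Efficient level: k* = 2 (marginal profit ≥ marginal odour cost through 2).
The campground must at least cover the dairy's forgone profit from cutting 3→2: 72 = 72.

72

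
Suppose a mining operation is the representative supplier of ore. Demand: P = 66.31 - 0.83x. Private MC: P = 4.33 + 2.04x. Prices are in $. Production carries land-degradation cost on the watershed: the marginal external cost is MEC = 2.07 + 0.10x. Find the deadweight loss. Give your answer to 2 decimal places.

Market equilibrium (private): 4.33 + 2.04x = 66.31 - 0.83x → x_m = 21.5958.
Social marginal cost = private MC + MEC = 6.40 + 2.14x.
Set SMC = demand: 6.40 + 2.14x = 66.31 - 0.83x → x* = 20.1717.
The welfare-loss triangle has base |x_m − x*| and height MEC(x_m) (the vertical gap between SMC and demand is zero at x* and MEC at x_m).
DWL = ½ × 1.4241 × 4.2296 = 3.0117.

DWL = $3.01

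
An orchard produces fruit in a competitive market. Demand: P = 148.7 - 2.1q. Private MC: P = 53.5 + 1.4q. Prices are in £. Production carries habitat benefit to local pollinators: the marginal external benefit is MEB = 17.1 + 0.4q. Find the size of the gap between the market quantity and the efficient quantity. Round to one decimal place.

9.0 units

Market equilibrium (private): 53.5 + 1.4q = 148.7 - 2.1q → q_m = 27.2000.
Social marginal cost = private MC − MEB = 36.4 + q.
Set SMC = demand: 36.4 + q = 148.7 - 2.1q → q* = 36.2258.
Gap = |27.2000 − 36.2258| = 9.0258.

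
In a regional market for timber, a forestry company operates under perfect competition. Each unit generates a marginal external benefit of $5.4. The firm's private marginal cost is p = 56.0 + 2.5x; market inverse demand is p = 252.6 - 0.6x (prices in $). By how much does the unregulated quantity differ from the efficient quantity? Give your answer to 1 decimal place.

Market equilibrium (private): 56.0 + 2.5x = 252.6 - 0.6x → x_m = 63.4194.
Social marginal cost = private MC − MEB = 50.6 + 2.5x.
Set SMC = demand: 50.6 + 2.5x = 252.6 - 0.6x → x* = 65.1613.
Gap = |63.4194 − 65.1613| = 1.7419.

1.7 units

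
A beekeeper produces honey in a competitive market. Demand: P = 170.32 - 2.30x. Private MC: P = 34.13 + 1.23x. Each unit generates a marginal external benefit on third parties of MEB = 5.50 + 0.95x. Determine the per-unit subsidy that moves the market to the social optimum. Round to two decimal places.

subsidy = 57.67 per unit

Social marginal cost = private MC − MEB = 28.63 + 0.28x.
Set SMC = demand: 28.63 + 0.28x = 170.32 - 2.30x → x* = 54.9186.
The Pigouvian subsidy equals MEB at x*: 5.50 + 0.95×54.9186 = 57.6727.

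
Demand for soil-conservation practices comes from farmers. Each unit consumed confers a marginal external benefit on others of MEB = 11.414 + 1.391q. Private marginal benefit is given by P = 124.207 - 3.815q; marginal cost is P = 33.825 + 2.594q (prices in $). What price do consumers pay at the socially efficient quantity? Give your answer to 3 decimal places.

Social marginal benefit = demand + MEB = 135.621 - 2.424q.
Set SMB = MC: 135.621 - 2.424q = 33.825 + 2.594q → q* = 20.2862.
Consumer price on the demand curve at q*: 124.207 − 3.815×20.2862 = 46.8151.

P = $46.815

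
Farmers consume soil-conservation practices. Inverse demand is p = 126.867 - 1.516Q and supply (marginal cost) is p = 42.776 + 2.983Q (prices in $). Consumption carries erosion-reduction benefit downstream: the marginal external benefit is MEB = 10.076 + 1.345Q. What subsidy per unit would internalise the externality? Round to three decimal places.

subsidy = $50.233 per unit

Social marginal benefit = demand + MEB = 136.943 - 0.171Q.
Set SMB = MC: 136.943 - 0.171Q = 42.776 + 2.983Q → Q* = 29.8564.
The Pigouvian subsidy equals MEB at Q*: 10.076 + 1.345×29.8564 = 50.2329.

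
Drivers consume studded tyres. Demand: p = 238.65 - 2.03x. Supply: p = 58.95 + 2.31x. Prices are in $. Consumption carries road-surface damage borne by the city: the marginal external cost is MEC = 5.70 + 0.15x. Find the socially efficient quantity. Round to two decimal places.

x* = 38.75

Social marginal benefit = demand − MEC = 232.95 - 2.18x.
Set SMB = MC: 232.95 - 2.18x = 58.95 + 2.31x → x* = 38.7528.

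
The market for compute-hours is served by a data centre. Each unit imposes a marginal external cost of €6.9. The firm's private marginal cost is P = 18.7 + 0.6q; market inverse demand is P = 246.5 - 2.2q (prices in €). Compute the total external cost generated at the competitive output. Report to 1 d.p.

€561.4

Market equilibrium (private): 18.7 + 0.6q = 246.5 - 2.2q → q_m = 81.3571.
Total external cost = MEC × q_m = 6.9 × 81.3571 = 561.3640.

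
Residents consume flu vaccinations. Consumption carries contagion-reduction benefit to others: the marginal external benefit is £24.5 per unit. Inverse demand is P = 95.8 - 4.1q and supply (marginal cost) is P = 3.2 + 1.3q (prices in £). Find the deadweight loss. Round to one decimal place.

Market equilibrium (private): 3.2 + 1.3q = 95.8 - 4.1q → q_m = 17.1481.
Social marginal benefit = demand + MEB = 120.3 - 4.1q.
Set SMB = MC: 120.3 - 4.1q = 3.2 + 1.3q → q* = 21.6852.
The welfare-loss triangle has base |q_m − q*| and height MEB(q_m) (the vertical gap between SMB and MC is zero at q* and MEB at q_m).
DWL = ½ × 4.5371 × 24.5000 = 55.5795.

DWL = £55.6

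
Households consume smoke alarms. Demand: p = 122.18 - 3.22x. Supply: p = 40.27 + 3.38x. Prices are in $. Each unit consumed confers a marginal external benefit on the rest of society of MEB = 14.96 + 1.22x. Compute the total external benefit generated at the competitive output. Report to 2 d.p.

Market equilibrium (private): 40.27 + 3.38x = 122.18 - 3.22x → x_m = 12.4106.
Total external benefit = ∫₀^{x_m} (14.96 + 1.22x) dx = 14.96×12.4106 + ½×1.22×12.4106² = 279.6166.

$279.62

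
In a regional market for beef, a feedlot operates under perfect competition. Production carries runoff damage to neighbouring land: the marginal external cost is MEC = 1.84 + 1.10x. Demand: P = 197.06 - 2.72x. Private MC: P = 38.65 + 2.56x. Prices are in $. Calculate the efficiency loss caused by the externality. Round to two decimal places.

DWL = $95.14

Market equilibrium (private): 38.65 + 2.56x = 197.06 - 2.72x → x_m = 30.0019.
Social marginal cost = private MC + MEC = 40.49 + 3.66x.
Set SMC = demand: 40.49 + 3.66x = 197.06 - 2.72x → x* = 24.5408.
Between x* and x_m the wedge SMC − demand runs linearly from 0 to MEC(x_m), so the loss is a triangle.
DWL = ½ × 5.4611 × 34.8421 = 95.1381.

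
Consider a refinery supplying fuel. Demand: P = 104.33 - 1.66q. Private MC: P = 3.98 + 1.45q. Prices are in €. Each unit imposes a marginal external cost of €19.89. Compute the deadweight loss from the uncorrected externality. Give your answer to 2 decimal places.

DWL = €63.60

Market equilibrium (private): 3.98 + 1.45q = 104.33 - 1.66q → q_m = 32.2669.
Social marginal cost = private MC + MEC = 23.87 + 1.45q.
Set SMC = demand: 23.87 + 1.45q = 104.33 - 1.66q → q* = 25.8714.
The welfare-loss triangle has base |q_m − q*| and height MEC(q_m) (the vertical gap between SMC and demand is zero at q* and MEC at q_m).
DWL = ½ × 6.3955 × 19.8900 = 63.6032.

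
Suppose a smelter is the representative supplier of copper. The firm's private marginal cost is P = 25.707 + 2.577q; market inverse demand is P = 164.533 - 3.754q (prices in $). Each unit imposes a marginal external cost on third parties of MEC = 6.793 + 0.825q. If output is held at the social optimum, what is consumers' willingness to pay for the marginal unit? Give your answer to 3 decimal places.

Social marginal cost = private MC + MEC = 32.500 + 3.402q.
Set SMC = demand: 32.500 + 3.402q = 164.533 - 3.754q → q* = 18.4507.
Consumer price on the demand curve at q*: 164.533 − 3.754×18.4507 = 95.2691.

P = $95.269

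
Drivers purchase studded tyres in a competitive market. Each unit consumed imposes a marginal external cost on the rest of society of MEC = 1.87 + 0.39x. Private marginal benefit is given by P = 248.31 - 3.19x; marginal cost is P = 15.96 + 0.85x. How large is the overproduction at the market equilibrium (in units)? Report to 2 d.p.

Market equilibrium (private): 15.96 + 0.85x = 248.31 - 3.19x → x_m = 57.5124.
Social marginal benefit = demand − MEC = 246.44 - 3.58x.
Set SMB = MC: 246.44 - 3.58x = 15.96 + 0.85x → x* = 52.0271.
Gap = |57.5124 − 52.0271| = 5.4853.

5.49 units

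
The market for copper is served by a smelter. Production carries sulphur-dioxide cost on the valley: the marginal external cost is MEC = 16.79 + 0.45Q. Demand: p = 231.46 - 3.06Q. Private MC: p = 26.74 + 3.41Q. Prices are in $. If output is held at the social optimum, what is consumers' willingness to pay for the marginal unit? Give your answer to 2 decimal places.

Social marginal cost = private MC + MEC = 43.53 + 3.86Q.
Set SMC = demand: 43.53 + 3.86Q = 231.46 - 3.06Q → Q* = 27.1575.
Consumer price on the demand curve at Q*: 231.46 − 3.06×27.1575 = 148.3581.

P = $148.36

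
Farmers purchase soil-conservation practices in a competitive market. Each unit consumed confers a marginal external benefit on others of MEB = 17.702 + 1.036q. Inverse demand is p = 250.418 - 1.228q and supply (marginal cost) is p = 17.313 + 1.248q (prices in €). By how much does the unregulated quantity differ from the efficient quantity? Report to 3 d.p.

Market equilibrium (private): 17.313 + 1.248q = 250.418 - 1.228q → q_m = 94.1458.
Social marginal benefit = demand + MEB = 268.120 - 0.192q.
Set SMB = MC: 268.120 - 0.192q = 17.313 + 1.248q → q* = 174.1715.
Gap = |94.1458 − 174.1715| = 80.0257.

80.026 units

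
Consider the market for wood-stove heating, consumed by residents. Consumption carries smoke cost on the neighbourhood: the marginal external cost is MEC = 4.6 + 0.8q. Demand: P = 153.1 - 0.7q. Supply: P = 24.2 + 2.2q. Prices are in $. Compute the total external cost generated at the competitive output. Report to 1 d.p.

$994.7

Market equilibrium (private): 24.2 + 2.2q = 153.1 - 0.7q → q_m = 44.4483.
Total external cost = ∫₀^{q_m} (4.6 + 0.8q) dq = 4.6×44.4483 + ½×0.8×44.4483² = 994.7227.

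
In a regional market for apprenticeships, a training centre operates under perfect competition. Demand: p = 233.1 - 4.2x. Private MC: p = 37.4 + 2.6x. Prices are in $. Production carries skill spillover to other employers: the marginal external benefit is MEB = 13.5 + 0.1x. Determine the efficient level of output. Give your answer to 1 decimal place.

x* = 31.2

Social marginal cost = private MC − MEB = 23.9 + 2.5x.
Set SMC = demand: 23.9 + 2.5x = 233.1 - 4.2x → x* = 31.2239.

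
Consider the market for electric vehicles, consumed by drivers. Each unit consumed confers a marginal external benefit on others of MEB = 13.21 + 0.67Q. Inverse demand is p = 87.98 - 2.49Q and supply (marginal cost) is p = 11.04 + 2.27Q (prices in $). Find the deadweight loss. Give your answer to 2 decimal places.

Market equilibrium (private): 11.04 + 2.27Q = 87.98 - 2.49Q → Q_m = 16.1639.
Social marginal benefit = demand + MEB = 101.19 - 1.82Q.
Set SMB = MC: 101.19 - 1.82Q = 11.04 + 2.27Q → Q* = 22.0416.
Between Q* and Q_m the wedge SMB − MC runs linearly from 0 to MEB(Q_m), so the loss is a triangle.
DWL = ½ × 5.8777 × 24.0398 = 70.6494.

DWL = $70.65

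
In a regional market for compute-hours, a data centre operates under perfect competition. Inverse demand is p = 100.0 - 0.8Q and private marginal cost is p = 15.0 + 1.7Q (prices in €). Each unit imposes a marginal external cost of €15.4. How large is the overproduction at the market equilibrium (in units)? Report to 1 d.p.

Market equilibrium (private): 15.0 + 1.7Q = 100.0 - 0.8Q → Q_m = 34.0000.
Social marginal cost = private MC + MEC = 30.4 + 1.7Q.
Set SMC = demand: 30.4 + 1.7Q = 100.0 - 0.8Q → Q* = 27.8400.
Gap = |34.0000 − 27.8400| = 6.1600.

6.2 units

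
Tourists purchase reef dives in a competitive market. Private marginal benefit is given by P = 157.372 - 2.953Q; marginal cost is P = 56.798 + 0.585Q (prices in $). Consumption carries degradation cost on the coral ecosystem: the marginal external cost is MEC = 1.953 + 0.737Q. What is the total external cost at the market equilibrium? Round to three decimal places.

Market equilibrium (private): 56.798 + 0.585Q = 157.372 - 2.953Q → Q_m = 28.4268.
Total external cost = ∫₀^{Q_m} (1.953 + 0.737Q) dQ = 1.953×28.4268 + ½×0.737×28.4268² = 353.2961.

$353.296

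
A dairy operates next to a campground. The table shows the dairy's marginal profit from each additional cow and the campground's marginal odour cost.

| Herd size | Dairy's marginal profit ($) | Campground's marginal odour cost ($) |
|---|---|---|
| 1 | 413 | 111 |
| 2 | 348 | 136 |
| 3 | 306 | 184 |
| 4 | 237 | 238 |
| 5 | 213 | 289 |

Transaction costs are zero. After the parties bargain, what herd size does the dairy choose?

Bargaining reaches the level where marginal profit last exceeds marginal odour cost.
That holds through level 3 (306 ≥ 184) but not at 4 (237 < 238).

3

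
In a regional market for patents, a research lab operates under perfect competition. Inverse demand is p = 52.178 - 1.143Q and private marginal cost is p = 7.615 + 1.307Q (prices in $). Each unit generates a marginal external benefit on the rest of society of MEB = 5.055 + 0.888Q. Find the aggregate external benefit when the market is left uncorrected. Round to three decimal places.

Market equilibrium (private): 7.615 + 1.307Q = 52.178 - 1.143Q → Q_m = 18.1890.
Total external benefit = ∫₀^{Q_m} (5.055 + 0.888Q) dQ = 5.055×18.1890 + ½×0.888×18.1890² = 238.8382.

$238.838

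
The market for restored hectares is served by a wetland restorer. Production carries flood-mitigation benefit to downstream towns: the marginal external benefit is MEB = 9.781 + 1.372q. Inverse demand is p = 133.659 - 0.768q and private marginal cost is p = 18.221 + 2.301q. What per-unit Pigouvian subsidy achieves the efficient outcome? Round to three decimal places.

subsidy = 111.019 per unit

Social marginal cost = private MC − MEB = 8.440 + 0.929q.
Set SMC = demand: 8.440 + 0.929q = 133.659 - 0.768q → q* = 73.7885.
The Pigouvian subsidy equals MEB at q*: 9.781 + 1.372×73.7885 = 111.0188.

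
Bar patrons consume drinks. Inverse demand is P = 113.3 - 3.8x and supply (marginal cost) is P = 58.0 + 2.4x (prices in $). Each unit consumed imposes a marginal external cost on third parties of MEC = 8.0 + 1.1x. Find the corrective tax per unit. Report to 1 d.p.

tax = $15.1 per unit

Social marginal benefit = demand − MEC = 105.3 - 4.9x.
Set SMB = MC: 105.3 - 4.9x = 58.0 + 2.4x → x* = 6.4795.
The Pigouvian tax equals MEC at x*: 8.0 + 1.1×6.4795 = 15.1275.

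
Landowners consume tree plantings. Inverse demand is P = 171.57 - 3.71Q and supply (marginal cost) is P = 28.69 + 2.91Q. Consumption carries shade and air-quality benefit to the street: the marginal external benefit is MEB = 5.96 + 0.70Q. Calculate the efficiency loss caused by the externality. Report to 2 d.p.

Market equilibrium (private): 28.69 + 2.91Q = 171.57 - 3.71Q → Q_m = 21.5831.
Social marginal benefit = demand + MEB = 177.53 - 3.01Q.
Set SMB = MC: 177.53 - 3.01Q = 28.69 + 2.91Q → Q* = 25.1419.
Height of the DWL triangle at Q_m is SMB(Q_m) − MC(Q_m) = MEB(Q_m) = 21.0682.
DWL = ½ × 3.5588 × 21.0682 = 37.4888.

DWL = 37.49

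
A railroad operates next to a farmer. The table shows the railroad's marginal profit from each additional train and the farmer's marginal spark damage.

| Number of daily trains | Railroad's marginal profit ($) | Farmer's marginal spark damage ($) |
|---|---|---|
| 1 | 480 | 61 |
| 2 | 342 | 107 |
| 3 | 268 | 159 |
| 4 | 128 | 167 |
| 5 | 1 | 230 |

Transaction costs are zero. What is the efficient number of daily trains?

Bargaining reaches the level where marginal profit last exceeds marginal spark damage.
That holds through level 3 (268 ≥ 159) but not at 4 (128 < 167).

3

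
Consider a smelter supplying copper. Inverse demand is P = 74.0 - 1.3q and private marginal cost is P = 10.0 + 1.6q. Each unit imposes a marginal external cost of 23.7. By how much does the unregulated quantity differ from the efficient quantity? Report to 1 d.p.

Market equilibrium (private): 10.0 + 1.6q = 74.0 - 1.3q → q_m = 22.0690.
Social marginal cost = private MC + MEC = 33.7 + 1.6q.
Set SMC = demand: 33.7 + 1.6q = 74.0 - 1.3q → q* = 13.8966.
Gap = |22.0690 − 13.8966| = 8.1724.

8.2 units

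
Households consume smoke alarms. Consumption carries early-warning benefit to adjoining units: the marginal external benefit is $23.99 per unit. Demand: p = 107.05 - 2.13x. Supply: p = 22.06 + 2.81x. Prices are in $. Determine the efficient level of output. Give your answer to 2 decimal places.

Social marginal benefit = demand + MEB = 131.04 - 2.13x.
Set SMB = MC: 131.04 - 2.13x = 22.06 + 2.81x → x* = 22.0607.

x* = 22.06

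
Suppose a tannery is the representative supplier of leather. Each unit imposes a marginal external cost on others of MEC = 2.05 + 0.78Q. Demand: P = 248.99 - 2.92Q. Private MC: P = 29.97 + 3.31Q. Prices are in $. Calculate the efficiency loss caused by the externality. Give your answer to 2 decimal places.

Market equilibrium (private): 29.97 + 3.31Q = 248.99 - 2.92Q → Q_m = 35.1557.
Social marginal cost = private MC + MEC = 32.02 + 4.09Q.
Set SMC = demand: 32.02 + 4.09Q = 248.99 - 2.92Q → Q* = 30.9515.
Between Q* and Q_m the wedge SMC − demand runs linearly from 0 to MEC(Q_m), so the loss is a triangle.
DWL = ½ × 4.2042 × 29.4714 = 61.9518.

DWL = $61.95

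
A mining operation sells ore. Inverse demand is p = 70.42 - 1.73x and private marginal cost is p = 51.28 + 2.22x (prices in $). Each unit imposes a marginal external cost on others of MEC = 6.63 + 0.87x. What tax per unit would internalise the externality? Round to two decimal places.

Social marginal cost = private MC + MEC = 57.91 + 3.09x.
Set SMC = demand: 57.91 + 3.09x = 70.42 - 1.73x → x* = 2.5954.
The Pigouvian tax equals MEC at x*: 6.63 + 0.87×2.5954 = 8.8880.

tax = $8.89 per unit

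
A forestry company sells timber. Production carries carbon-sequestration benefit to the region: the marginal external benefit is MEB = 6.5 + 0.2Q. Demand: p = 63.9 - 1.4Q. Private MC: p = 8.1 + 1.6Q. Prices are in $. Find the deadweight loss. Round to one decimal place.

Market equilibrium (private): 8.1 + 1.6Q = 63.9 - 1.4Q → Q_m = 18.6000.
Social marginal cost = private MC − MEB = 1.6 + 1.4Q.
Set SMC = demand: 1.6 + 1.4Q = 63.9 - 1.4Q → Q* = 22.2500.
Between Q* and Q_m the wedge demand − SMC runs linearly from 0 to MEB(Q_m), so the loss is a triangle.
DWL = ½ × 3.6500 × 10.2200 = 18.6515.

DWL = $18.7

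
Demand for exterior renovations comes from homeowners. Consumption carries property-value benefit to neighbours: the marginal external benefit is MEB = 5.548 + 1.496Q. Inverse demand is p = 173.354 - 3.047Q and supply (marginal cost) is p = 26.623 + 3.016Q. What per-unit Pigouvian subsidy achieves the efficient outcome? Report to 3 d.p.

Social marginal benefit = demand + MEB = 178.902 - 1.551Q.
Set SMB = MC: 178.902 - 1.551Q = 26.623 + 3.016Q → Q* = 33.3433.
The Pigouvian subsidy equals MEB at Q*: 5.548 + 1.496×33.3433 = 55.4296.

subsidy = 55.430 per unit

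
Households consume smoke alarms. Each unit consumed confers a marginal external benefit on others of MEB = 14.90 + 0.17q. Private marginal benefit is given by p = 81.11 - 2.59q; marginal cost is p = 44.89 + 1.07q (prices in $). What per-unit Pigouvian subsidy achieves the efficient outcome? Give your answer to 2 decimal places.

Social marginal benefit = demand + MEB = 96.01 - 2.42q.
Set SMB = MC: 96.01 - 2.42q = 44.89 + 1.07q → q* = 14.6476.
The Pigouvian subsidy equals MEB at q*: 14.90 + 0.17×14.6476 = 17.3901.

subsidy = $17.39 per unit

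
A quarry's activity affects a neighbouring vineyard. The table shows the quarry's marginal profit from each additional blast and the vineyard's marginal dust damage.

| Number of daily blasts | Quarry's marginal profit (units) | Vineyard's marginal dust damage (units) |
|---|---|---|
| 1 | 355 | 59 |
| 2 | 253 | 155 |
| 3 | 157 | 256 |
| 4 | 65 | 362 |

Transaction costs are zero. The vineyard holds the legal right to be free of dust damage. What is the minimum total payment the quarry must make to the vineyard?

Efficient level: marginal profit ≥ marginal dust damage through level 2, so k* = 2.
With the vineyard holding the right, the quarry must at least compensate total damage at k*: 59 + 155 = 214.

214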